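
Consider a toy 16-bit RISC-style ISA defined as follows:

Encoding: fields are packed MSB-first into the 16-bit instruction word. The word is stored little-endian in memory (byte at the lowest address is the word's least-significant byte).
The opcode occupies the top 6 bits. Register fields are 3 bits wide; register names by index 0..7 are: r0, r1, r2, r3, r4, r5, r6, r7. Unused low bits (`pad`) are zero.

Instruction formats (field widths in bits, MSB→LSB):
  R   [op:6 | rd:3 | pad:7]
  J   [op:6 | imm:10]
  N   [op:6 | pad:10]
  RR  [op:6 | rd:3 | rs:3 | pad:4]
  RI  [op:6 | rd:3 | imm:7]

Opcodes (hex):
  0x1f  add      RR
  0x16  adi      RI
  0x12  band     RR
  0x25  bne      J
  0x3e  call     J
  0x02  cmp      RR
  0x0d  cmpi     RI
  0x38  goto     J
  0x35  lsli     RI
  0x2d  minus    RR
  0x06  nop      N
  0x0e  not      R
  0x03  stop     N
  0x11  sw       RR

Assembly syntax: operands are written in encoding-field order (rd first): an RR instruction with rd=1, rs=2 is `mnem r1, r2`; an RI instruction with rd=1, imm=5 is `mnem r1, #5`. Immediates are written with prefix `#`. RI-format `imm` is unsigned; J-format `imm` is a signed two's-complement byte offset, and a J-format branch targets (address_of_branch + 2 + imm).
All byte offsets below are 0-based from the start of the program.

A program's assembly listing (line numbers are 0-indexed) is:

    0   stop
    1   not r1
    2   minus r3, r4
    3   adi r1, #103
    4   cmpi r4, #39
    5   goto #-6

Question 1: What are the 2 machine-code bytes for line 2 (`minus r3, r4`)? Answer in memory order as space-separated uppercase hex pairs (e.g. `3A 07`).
2. minus fields op=0x2d:6|rd=3:3|rs=4:3|pad=0:4 → word b5c0h → c0 b5

C0 B5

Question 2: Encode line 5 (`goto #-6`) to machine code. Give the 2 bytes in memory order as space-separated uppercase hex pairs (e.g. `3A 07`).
FA E3

5. goto fields op=0x38:6|imm=-6:10 → word e3fah → fa e3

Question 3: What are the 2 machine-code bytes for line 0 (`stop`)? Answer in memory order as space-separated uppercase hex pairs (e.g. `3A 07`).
line 0 (stop): pack op=0x3:6|pad=0:10 = 0x0c00; little→ 00 0c

00 0C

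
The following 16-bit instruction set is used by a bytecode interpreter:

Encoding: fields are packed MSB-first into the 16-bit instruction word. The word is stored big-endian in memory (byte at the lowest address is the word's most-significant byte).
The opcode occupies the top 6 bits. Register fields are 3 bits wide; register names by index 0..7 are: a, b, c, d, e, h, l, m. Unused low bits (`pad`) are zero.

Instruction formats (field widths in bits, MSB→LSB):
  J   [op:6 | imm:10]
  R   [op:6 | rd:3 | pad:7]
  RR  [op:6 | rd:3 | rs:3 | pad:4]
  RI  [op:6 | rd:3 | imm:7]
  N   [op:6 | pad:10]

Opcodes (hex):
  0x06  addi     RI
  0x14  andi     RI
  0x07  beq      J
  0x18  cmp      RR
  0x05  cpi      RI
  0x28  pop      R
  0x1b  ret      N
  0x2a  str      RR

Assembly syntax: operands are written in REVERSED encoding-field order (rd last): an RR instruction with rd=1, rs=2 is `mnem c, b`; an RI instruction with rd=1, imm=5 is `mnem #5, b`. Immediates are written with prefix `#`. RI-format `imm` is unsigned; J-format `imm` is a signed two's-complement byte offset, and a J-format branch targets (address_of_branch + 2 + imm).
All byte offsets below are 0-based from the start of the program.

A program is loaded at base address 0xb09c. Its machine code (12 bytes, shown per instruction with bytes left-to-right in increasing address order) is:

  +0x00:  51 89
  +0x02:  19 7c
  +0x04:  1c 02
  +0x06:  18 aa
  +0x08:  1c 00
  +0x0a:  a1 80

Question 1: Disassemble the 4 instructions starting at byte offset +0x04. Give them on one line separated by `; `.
+0x04: 1c 02 ⇒ word 0x1c02 (big)
  op=0x1c02>>10=0x7 ⇒ beq (J)
  imm: (w>>0)&0x3ff=0x2 → #2
+0x06: 18 aa ⇒ word 0x18aa (big)
  op=0x18aa>>10=0x6 ⇒ addi (RI)
  rd: (w>>7)&0x7=0x1 → b
  imm: (w>>0)&0x7f=0x2a → #42
+0x08: 1c 00 ⇒ word 0x1c00 (big)
  op=0x1c00>>10=0x7 ⇒ beq (J)
  imm: (w>>0)&0x3ff=0x0 → #0
+0x0a: a1 80 ⇒ word 0xa180 (big)
  op=0xa180>>10=0x28 ⇒ pop (R)
  rd: (w>>7)&0x7=0x3 → d

beq #2; addi #42, b; beq #0; pop d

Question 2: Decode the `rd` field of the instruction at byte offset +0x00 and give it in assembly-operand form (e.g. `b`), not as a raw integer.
d

off 0x00: read 51 89 as big → 0x5189
  opcode bits[15:10]=0x14: andi/RI
  [9:7] rd=3 = d
  [6:0] imm=9 = #9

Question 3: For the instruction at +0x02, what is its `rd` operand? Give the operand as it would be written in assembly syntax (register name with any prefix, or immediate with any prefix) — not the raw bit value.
c

+0x02: 19 7c ⇒ word 0x197c (big)
  op=0x197c>>10=0x6 ⇒ addi (RI)
  [9:7] rd=2 = c
  [6:0] imm=124 = #124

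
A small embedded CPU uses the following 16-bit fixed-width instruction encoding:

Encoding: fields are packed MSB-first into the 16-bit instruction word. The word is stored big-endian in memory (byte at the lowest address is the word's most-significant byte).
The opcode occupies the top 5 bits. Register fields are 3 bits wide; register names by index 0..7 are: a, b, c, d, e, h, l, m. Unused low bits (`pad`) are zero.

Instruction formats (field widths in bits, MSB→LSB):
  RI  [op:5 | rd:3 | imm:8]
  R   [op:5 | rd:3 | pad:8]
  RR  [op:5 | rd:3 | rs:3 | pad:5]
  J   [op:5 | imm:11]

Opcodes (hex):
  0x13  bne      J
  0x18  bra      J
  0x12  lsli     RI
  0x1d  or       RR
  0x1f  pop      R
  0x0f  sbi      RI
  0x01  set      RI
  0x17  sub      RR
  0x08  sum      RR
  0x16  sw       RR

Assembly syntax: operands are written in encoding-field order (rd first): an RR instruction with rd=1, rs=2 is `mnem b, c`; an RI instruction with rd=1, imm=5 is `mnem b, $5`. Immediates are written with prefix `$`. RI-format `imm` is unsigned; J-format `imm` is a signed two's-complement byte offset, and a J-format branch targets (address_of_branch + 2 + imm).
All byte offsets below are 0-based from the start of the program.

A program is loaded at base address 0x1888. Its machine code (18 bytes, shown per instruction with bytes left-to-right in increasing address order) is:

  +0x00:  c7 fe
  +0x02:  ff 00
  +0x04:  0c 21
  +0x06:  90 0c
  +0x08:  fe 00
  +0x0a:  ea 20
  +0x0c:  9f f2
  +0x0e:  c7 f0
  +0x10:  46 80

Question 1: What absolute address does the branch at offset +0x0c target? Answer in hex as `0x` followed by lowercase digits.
0x1888

off 0x0c: read 9f f2 as big → 0x9ff2
  op=0x9ff2>>11=0x13 ⇒ bne (J)
  imm@[10:0]=0x7f2 (s11→-14) ⇒ $-14
  target = base 0x1888 + off 0x0c + 2 + imm -14 = 0x1888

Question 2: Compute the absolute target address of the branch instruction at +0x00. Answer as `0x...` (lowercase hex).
0x1888

[00] c7 fe → 0xc7fe
  opcode bits[15:11]=0x18: bra/J
  imm: (w>>0)&0x7ff=0x7fe (s11→-2) → $-2
  target = base 0x1888 + off 0x00 + 2 + imm -2 = 0x1888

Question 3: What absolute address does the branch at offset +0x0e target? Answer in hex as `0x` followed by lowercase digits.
+0x0e: c7 f0 ⇒ word 0xc7f0 (big)
  op=0xc7f0>>11=0x18 ⇒ bra (J)
  imm: (w>>0)&0x7ff=0x7f0 (s11→-16) → $-16
  target = base 0x1888 + off 0x0e + 2 + imm -16 = 0x1888

0x1888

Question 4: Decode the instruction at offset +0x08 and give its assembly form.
off 0x08: read fe 00 as big → 0xfe00
  top 5b → 0x1f → pop [R]
  rd@[10:8]=0x6 ⇒ l

pop l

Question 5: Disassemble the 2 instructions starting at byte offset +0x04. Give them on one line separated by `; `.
off 0x04: read 0c 21 as big → 0x0c21
  opcode bits[15:11]=0x1: set/RI
  rd: (w>>8)&0x7=0x4 → e
  imm: (w>>0)&0xff=0x21 → $33
off 0x06: read 90 0c as big → 0x900c
  opcode bits[15:11]=0x12: lsli/RI
  rd: (w>>8)&0x7=0x0 → a
  imm: (w>>0)&0xff=0xc → $12

set e, $33; lsli a, $12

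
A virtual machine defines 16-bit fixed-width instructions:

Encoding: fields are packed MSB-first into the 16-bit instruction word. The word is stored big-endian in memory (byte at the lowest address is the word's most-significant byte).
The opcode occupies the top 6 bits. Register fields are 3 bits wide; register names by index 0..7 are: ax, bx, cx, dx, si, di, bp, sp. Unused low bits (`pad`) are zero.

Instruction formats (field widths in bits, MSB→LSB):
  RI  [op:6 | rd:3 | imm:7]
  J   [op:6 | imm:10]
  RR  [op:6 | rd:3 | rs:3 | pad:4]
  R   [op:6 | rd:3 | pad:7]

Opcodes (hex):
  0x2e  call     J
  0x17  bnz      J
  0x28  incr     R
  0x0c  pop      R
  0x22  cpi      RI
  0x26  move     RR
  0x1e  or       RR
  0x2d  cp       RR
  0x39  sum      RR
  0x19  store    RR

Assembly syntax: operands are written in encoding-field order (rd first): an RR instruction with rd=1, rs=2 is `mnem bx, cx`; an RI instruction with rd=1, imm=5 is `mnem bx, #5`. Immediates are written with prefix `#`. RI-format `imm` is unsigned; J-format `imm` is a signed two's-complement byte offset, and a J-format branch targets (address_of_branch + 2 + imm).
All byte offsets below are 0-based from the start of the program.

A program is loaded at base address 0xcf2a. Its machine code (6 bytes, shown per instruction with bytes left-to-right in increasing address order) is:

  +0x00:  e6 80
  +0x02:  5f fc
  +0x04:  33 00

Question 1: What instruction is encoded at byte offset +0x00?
off 0x00: read e6 80 as big → 0xe680
  opcode bits[15:10]=0x39: sum/RR
  rd: (w>>7)&0x7=0x5 → di
  rs: (w>>4)&0x7=0x0 → ax

sum di, ax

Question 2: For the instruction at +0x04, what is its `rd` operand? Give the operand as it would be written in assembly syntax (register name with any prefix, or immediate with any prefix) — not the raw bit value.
bp

+0x04: 33 00 ⇒ word 0x3300 (big)
  opcode bits[15:10]=0xc: pop/R
  [9:7] rd=6 = bp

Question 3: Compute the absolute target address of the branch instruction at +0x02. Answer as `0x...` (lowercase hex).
+0x02: 5f fc ⇒ word 0x5ffc (big)
  opcode bits[15:10]=0x17: bnz/J
  imm@[9:0]=0x3fc (s10→-4) ⇒ #-4
  target = base 0xcf2a + off 0x02 + 2 + imm -4 = 0xcf2a

0xcf2a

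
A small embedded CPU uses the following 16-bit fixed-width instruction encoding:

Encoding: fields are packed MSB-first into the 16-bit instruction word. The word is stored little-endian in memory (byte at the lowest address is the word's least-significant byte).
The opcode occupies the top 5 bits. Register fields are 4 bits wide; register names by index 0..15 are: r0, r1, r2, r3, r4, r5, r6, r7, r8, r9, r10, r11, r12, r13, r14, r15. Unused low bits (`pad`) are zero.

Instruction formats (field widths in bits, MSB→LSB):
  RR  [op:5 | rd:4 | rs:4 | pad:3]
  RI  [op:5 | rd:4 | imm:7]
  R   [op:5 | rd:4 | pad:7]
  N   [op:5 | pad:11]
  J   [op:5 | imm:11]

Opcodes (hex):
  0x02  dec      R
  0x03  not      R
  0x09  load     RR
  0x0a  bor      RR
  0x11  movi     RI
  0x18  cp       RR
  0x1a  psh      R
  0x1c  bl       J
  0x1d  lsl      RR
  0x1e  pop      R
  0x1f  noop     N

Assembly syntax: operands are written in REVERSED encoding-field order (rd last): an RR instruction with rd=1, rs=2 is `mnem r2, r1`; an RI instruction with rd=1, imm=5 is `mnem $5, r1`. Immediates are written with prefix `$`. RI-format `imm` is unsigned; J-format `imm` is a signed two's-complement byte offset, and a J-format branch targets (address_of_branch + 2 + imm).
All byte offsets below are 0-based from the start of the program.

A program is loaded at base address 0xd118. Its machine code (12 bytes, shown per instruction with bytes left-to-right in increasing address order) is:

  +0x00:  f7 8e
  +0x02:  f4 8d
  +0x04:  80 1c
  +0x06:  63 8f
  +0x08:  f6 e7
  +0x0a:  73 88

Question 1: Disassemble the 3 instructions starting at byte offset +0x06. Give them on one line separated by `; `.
off 0x06: read 63 8f as little → 0x8f63
  top 5b → 0x11 → movi [RI]
  [10:7] rd=14 = r14
  [6:0] imm=99 = $99
off 0x08: read f6 e7 as little → 0xe7f6
  top 5b → 0x1c → bl [J]
  [10:0] imm=2038 (s11→-10) = $-10
off 0x0a: read 73 88 as little → 0x8873
  top 5b → 0x11 → movi [RI]
  [10:7] rd=0 = r0
  [6:0] imm=115 = $115

movi $99, r14; bl $-10; movi $115, r0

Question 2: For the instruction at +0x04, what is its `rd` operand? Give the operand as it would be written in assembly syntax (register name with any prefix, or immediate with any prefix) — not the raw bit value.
off 0x04: read 80 1c as little → 0x1c80
  op=0x1c80>>11=0x3 ⇒ not (R)
  rd: (w>>7)&0xf=0x9 → r9

r9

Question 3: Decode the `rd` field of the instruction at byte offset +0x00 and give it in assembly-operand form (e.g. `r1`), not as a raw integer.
r13

+0x00: f7 8e ⇒ word 0x8ef7 (little)
  op=0x8ef7>>11=0x11 ⇒ movi (RI)
  [10:7] rd=13 = r13
  [6:0] imm=119 = $119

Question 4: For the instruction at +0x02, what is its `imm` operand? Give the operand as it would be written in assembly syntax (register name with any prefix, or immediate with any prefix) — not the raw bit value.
$116

off 0x02: read f4 8d as little → 0x8df4
  op=0x8df4>>11=0x11 ⇒ movi (RI)
  rd: (w>>7)&0xf=0xb → r11
  imm: (w>>0)&0x7f=0x74 → $116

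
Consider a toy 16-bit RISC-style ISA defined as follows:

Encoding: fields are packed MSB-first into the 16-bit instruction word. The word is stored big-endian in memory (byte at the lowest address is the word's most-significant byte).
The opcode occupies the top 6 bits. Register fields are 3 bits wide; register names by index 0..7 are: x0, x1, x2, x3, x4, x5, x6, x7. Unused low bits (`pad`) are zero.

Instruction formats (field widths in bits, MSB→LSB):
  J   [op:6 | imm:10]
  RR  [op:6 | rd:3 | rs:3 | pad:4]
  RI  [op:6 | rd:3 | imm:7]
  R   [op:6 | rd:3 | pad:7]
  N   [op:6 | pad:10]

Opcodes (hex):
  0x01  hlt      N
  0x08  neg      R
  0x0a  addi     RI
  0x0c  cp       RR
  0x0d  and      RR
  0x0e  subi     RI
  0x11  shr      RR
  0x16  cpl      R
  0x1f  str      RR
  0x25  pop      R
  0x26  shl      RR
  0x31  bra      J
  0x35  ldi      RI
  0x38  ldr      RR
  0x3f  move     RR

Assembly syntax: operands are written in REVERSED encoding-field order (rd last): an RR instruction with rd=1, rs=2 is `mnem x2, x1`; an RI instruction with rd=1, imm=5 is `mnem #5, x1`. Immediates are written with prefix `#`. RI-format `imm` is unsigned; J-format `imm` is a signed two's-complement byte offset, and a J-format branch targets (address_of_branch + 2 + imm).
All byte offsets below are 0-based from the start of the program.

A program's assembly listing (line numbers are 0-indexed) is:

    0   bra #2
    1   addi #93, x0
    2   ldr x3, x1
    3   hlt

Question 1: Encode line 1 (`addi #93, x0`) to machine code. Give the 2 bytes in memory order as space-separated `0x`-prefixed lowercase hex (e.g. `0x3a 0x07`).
L1: addi op=0xa:6|rd=0:3|imm=93:7 ⇒ 0x285d ⇒ big 28 5d

0x28 0x5d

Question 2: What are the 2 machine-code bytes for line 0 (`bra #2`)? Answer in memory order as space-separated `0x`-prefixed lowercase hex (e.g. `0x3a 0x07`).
L0: bra op=0x31:6|imm=2:10 ⇒ 0xc402 ⇒ big c4 02

0xc4 0x02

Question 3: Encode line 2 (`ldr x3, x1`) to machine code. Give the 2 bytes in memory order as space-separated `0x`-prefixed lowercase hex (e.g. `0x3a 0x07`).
2. ldr fields op=0x38:6|rd=1:3|rs=3:3|pad=0:4 → word e0b0h → e0 b0

0xe0 0xb0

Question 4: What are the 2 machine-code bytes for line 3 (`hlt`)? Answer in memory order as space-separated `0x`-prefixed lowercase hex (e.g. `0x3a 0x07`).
0x04 0x00

line 3 (hlt): pack op=0x1:6|pad=0:10 = 0x0400; big→ 04 00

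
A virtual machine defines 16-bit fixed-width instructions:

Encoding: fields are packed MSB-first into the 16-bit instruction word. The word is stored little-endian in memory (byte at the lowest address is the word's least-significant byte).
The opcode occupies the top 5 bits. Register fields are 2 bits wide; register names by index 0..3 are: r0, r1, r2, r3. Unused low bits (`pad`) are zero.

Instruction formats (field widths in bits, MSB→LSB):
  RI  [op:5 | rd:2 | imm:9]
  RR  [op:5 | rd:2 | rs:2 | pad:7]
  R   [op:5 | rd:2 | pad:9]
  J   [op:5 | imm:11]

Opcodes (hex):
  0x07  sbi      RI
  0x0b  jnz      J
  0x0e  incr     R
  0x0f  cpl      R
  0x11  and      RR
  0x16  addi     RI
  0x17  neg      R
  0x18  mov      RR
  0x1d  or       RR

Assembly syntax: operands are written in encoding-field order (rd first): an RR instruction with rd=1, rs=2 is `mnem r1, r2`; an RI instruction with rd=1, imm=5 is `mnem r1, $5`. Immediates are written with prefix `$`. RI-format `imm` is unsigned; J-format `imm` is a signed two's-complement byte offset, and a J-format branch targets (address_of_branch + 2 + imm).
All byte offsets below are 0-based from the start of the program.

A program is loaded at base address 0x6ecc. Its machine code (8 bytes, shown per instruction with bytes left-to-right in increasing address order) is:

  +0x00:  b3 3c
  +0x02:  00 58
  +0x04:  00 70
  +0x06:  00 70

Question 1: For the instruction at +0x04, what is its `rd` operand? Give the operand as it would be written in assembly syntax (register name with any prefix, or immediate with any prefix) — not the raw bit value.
off 0x04: read 00 70 as little → 0x7000
  top 5b → 0xe → incr [R]
  rd@[10:9]=0x0 ⇒ r0

r0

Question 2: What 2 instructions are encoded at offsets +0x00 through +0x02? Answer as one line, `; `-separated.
@+00  little-endian(b3 3c) = 0x3cb3
  op=0x3cb3>>11=0x7 ⇒ sbi (RI)
  rd@[10:9]=0x2 ⇒ r2
  imm@[8:0]=0xb3 ⇒ $179
@+02  little-endian(00 58) = 0x5800
  op=0x5800>>11=0xb ⇒ jnz (J)
  imm@[10:0]=0x0 ⇒ $0

sbi r2, $179; jnz $0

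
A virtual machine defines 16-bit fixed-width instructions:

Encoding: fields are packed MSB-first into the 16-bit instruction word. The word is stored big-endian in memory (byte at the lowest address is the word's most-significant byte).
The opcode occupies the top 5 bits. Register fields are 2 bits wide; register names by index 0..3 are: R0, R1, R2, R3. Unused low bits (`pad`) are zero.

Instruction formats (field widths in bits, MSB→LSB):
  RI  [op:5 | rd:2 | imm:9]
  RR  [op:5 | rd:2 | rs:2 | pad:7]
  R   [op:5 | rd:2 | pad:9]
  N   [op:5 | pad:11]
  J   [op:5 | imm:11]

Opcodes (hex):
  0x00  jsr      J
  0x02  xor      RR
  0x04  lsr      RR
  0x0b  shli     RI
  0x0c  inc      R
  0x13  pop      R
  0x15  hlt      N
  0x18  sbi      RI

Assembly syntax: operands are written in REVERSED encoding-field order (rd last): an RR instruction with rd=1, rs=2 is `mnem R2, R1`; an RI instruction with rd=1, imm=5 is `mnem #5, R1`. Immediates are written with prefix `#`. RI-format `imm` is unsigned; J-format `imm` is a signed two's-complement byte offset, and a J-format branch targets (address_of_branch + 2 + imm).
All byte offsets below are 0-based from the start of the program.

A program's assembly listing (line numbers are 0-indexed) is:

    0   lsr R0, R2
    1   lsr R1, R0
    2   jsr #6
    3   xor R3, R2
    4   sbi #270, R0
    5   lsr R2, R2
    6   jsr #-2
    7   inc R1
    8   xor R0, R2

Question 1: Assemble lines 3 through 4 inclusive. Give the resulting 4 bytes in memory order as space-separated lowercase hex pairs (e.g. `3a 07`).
3. xor fields op=0x2:5|rd=2:2|rs=3:2|pad=0:7 → word 1580h → 15 80
4. sbi fields op=0x18:5|rd=0:2|imm=270:9 → word c10eh → c1 0e

15 80 c1 0e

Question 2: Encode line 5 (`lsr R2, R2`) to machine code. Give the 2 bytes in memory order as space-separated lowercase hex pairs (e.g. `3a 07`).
25 00

line 5 (lsr): pack op=0x4:5|rd=2:2|rs=2:2|pad=0:7 = 0x2500; big→ 25 00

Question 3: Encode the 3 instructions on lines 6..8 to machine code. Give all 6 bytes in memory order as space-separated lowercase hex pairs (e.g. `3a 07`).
07 fe 62 00 14 00

6. jsr fields op=0x0:5|imm=-2:11 → word 07feh → 07 fe
7. inc fields op=0xc:5|rd=1:2|pad=0:9 → word 6200h → 62 00
8. xor fields op=0x2:5|rd=2:2|rs=0:2|pad=0:7 → word 1400h → 14 00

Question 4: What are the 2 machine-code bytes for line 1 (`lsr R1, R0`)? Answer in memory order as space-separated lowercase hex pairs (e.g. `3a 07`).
L1: lsr op=0x4:5|rd=0:2|rs=1:2|pad=0:7 ⇒ 0x2080 ⇒ big 20 80

20 80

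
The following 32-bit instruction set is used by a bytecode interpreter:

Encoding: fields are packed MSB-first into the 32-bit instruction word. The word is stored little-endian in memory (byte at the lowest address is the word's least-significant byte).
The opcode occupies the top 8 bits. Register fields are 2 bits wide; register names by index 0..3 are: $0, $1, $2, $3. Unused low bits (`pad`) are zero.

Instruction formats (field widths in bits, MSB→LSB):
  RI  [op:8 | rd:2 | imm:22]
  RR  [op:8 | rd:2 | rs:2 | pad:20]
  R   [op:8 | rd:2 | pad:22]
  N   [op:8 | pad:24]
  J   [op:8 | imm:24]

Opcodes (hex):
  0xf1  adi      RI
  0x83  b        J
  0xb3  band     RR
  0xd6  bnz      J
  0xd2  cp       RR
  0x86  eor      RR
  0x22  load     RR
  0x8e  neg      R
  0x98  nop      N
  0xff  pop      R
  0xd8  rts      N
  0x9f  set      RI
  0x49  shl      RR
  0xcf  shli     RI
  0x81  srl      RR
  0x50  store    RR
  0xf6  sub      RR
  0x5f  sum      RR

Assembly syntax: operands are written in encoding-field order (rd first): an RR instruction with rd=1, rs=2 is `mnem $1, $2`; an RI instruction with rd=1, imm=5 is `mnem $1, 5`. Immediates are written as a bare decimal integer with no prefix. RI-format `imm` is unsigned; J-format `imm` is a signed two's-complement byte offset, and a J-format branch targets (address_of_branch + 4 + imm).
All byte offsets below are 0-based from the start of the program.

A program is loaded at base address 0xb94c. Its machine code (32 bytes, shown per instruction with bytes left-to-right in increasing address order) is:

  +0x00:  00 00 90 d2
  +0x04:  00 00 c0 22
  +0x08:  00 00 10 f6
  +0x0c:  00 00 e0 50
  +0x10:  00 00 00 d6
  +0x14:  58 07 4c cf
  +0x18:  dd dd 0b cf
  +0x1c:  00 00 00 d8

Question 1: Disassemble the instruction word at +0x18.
off 0x18: read dd dd 0b cf as little → 0xcf0bdddd
  top 8b → 0xcf → shli [RI]
  rd@[23:22]=0x0 ⇒ $0
  imm@[21:0]=0xbdddd ⇒ 777693

shli $0, 777693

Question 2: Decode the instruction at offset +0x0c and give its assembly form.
store $3, $2

+0x0c: 00 00 e0 50 ⇒ word 0x50e00000 (little)
  opcode bits[31:24]=0x50: store/RR
  [23:22] rd=3 = $3
  [21:20] rs=2 = $2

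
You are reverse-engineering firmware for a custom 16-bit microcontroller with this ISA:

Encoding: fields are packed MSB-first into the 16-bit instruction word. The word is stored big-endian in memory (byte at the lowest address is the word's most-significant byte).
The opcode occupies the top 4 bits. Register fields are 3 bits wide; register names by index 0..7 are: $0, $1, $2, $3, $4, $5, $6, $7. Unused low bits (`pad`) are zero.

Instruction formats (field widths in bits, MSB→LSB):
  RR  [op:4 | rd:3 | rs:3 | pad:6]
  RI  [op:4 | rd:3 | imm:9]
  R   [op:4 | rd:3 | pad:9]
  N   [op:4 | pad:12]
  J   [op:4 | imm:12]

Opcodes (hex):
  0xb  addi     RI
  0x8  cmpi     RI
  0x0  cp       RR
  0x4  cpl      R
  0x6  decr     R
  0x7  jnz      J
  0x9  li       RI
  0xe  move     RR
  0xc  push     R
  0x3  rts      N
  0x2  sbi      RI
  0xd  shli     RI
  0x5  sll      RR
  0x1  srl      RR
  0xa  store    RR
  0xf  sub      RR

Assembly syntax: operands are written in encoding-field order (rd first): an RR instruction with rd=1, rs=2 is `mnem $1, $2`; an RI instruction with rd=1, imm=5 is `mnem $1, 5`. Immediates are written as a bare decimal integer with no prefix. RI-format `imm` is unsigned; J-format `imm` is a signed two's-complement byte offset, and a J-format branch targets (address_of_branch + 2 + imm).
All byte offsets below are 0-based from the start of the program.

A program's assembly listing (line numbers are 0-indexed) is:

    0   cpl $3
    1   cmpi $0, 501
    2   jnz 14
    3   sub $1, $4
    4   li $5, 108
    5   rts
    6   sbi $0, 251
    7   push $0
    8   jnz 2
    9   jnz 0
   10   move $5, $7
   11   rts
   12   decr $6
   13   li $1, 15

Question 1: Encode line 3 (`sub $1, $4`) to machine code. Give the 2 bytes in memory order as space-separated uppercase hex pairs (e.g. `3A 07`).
line 3 (sub): pack op=0xf:4|rd=1:3|rs=4:3|pad=0:6 = 0xf300; big→ f3 00

F3 00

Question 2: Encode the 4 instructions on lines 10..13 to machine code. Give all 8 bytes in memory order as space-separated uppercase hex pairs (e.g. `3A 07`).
EB C0 30 00 6C 00 92 0F

L10: move op=0xe:4|rd=5:3|rs=7:3|pad=0:6 ⇒ 0xebc0 ⇒ big eb c0
L11: rts op=0x3:4|pad=0:12 ⇒ 0x3000 ⇒ big 30 00
L12: decr op=0x6:4|rd=6:3|pad=0:9 ⇒ 0x6c00 ⇒ big 6c 00
L13: li op=0x9:4|rd=1:3|imm=15:9 ⇒ 0x920f ⇒ big 92 0f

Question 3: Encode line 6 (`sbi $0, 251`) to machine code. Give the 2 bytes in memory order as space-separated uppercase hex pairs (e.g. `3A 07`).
6. sbi fields op=0x2:4|rd=0:3|imm=251:9 → word 20fbh → 20 fb

20 FB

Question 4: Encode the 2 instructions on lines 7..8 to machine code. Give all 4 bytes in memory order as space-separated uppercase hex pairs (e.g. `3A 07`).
L7: push op=0xc:4|rd=0:3|pad=0:9 ⇒ 0xc000 ⇒ big c0 00
L8: jnz op=0x7:4|imm=2:12 ⇒ 0x7002 ⇒ big 70 02

C0 00 70 02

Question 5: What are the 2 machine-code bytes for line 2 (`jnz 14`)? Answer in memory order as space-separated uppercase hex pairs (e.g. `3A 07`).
70 0E

L2: jnz op=0x7:4|imm=14:12 ⇒ 0x700e ⇒ big 70 0e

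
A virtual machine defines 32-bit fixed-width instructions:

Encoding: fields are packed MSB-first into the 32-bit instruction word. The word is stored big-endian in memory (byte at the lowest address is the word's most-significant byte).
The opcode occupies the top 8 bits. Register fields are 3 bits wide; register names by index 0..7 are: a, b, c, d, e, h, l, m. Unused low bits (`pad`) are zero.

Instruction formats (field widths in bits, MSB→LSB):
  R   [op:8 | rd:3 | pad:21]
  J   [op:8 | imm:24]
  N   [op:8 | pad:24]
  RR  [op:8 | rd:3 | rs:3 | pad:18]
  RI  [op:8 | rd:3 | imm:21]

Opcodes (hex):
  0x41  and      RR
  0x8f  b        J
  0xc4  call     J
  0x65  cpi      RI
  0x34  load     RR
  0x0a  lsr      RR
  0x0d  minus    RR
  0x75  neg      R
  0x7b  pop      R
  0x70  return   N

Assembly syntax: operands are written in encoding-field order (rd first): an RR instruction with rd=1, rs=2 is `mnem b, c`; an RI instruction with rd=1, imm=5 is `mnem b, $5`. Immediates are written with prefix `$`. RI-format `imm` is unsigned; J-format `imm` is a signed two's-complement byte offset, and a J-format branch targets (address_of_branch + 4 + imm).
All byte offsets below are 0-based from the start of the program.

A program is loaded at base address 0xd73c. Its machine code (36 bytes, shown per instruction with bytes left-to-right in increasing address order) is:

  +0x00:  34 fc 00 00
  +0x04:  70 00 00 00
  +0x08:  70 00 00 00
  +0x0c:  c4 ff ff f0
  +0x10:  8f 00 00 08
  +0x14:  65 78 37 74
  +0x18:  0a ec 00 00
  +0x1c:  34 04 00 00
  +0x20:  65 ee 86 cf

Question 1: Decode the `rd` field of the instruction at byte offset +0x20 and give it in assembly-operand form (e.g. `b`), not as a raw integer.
@+20  big-endian(65 ee 86 cf) = 0x65ee86cf
  top 8b → 0x65 → cpi [RI]
  rd: (w>>21)&0x7=0x7 → m
  imm: (w>>0)&0x1fffff=0xe86cf → $952015

m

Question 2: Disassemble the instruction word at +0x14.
cpi d, $1587060

off 0x14: read 65 78 37 74 as big → 0x65783774
  top 8b → 0x65 → cpi [RI]
  rd@[23:21]=0x3 ⇒ d
  imm@[20:0]=0x183774 ⇒ $1587060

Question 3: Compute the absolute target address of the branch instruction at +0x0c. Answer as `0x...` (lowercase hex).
off 0x0c: read c4 ff ff f0 as big → 0xc4fffff0
  opcode bits[31:24]=0xc4: call/J
  imm@[23:0]=0xfffff0 (s24→-16) ⇒ $-16
  target = base 0xd73c + off 0x0c + 4 + imm -16 = 0xd73c

0xd73c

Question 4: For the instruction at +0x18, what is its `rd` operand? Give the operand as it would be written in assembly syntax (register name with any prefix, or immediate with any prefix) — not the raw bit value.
m

+0x18: 0a ec 00 00 ⇒ word 0x0aec0000 (big)
  top 8b → 0xa → lsr [RR]
  [23:21] rd=7 = m
  [20:18] rs=3 = d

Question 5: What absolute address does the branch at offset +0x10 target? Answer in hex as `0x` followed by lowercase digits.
0xd758

[10] 8f 00 00 08 → 0x8f000008
  top 8b → 0x8f → b [J]
  [23:0] imm=8 = $8
  target = base 0xd73c + off 0x10 + 4 + imm 8 = 0xd758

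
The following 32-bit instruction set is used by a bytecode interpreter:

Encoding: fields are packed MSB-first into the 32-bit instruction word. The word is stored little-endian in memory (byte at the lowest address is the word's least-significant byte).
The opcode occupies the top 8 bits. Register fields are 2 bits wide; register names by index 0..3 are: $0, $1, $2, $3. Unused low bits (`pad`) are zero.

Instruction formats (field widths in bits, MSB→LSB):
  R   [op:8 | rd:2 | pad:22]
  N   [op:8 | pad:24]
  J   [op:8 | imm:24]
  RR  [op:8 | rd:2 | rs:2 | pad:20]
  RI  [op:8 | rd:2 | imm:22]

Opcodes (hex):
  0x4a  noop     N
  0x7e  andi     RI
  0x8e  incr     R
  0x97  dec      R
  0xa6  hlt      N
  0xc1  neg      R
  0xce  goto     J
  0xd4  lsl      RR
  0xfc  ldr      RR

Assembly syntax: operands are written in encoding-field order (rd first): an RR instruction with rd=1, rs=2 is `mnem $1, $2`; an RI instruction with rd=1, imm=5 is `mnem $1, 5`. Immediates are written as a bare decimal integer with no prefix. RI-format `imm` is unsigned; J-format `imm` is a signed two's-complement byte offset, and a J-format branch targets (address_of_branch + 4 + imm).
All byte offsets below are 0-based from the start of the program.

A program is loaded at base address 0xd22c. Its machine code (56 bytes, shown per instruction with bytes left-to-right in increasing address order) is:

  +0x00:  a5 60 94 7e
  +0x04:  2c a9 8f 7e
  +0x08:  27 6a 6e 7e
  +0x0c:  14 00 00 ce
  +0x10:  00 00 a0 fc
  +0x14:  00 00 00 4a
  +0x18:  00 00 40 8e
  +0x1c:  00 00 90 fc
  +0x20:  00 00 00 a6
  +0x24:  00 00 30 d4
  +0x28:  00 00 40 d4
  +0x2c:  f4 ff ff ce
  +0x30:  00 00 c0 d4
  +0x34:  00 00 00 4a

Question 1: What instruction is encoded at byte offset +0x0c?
[0c] 14 00 00 ce → 0xce000014
  top 8b → 0xce → goto [J]
  imm@[23:0]=0x14 ⇒ 20

goto 20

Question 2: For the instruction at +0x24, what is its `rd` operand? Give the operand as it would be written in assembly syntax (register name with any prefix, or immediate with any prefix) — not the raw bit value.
[24] 00 00 30 d4 → 0xd4300000
  top 8b → 0xd4 → lsl [RR]
  rd: (w>>22)&0x3=0x0 → $0
  rs: (w>>20)&0x3=0x3 → $3

$0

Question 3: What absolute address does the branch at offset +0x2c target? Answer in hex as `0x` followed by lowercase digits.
0xd250

@+2c  little-endian(f4 ff ff ce) = 0xcefffff4
  op=0xcefffff4>>24=0xce ⇒ goto (J)
  imm: (w>>0)&0xffffff=0xfffff4 (s24→-12) → -12
  target = base 0xd22c + off 0x2c + 4 + imm -12 = 0xd250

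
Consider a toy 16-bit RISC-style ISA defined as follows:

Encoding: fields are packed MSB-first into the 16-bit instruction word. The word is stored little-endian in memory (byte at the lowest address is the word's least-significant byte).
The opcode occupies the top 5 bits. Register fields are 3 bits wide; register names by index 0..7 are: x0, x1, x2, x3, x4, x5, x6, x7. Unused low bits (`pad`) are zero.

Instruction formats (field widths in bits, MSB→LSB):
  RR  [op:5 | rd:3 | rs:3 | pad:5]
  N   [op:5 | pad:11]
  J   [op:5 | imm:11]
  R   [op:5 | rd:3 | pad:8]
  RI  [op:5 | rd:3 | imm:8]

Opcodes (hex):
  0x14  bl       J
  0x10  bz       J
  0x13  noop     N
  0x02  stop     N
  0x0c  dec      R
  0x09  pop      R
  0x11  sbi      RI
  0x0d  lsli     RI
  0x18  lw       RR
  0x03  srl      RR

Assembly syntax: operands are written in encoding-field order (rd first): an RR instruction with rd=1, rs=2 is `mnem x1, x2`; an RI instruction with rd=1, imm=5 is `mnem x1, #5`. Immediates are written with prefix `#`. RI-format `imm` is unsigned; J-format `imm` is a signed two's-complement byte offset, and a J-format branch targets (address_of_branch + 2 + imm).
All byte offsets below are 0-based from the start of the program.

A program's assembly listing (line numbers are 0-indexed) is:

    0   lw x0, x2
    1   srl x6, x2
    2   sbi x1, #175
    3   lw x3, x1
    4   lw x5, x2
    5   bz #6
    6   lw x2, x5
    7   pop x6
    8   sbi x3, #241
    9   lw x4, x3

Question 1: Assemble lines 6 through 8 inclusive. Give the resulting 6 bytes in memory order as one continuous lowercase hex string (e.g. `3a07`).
a0c2004ef18b

6. lw fields op=0x18:5|rd=2:3|rs=5:3|pad=0:5 → word c2a0h → a0 c2
7. pop fields op=0x9:5|rd=6:3|pad=0:8 → word 4e00h → 00 4e
8. sbi fields op=0x11:5|rd=3:3|imm=241:8 → word 8bf1h → f1 8b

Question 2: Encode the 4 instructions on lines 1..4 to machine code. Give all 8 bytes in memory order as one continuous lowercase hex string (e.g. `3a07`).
401eaf8920c340c5

1. srl fields op=0x3:5|rd=6:3|rs=2:3|pad=0:5 → word 1e40h → 40 1e
2. sbi fields op=0x11:5|rd=1:3|imm=175:8 → word 89afh → af 89
3. lw fields op=0x18:5|rd=3:3|rs=1:3|pad=0:5 → word c320h → 20 c3
4. lw fields op=0x18:5|rd=5:3|rs=2:3|pad=0:5 → word c540h → 40 c5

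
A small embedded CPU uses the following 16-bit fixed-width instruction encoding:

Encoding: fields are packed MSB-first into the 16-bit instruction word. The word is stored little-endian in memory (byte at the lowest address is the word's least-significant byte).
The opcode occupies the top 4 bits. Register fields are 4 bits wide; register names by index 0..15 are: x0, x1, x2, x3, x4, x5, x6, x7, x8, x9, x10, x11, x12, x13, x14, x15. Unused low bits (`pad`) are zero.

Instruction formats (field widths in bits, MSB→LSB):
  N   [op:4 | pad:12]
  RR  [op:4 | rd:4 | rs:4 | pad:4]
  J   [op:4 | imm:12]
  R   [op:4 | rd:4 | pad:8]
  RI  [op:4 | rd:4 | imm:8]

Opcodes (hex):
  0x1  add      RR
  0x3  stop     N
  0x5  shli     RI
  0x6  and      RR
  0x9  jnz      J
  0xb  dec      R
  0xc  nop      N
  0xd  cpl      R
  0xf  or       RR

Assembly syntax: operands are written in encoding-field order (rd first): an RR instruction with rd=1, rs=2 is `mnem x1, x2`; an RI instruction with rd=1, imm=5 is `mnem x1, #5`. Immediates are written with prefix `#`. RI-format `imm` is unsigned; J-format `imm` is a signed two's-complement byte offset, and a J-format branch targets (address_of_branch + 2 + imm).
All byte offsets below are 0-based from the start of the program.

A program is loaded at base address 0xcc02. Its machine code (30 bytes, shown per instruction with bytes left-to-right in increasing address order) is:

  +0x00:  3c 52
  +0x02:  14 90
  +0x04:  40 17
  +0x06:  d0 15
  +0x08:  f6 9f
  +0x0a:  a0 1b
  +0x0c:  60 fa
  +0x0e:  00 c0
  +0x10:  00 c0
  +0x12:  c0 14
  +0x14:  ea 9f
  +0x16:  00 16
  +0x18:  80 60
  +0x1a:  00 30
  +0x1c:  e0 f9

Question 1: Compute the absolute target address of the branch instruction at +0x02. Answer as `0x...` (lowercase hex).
0xcc1a

+0x02: 14 90 ⇒ word 0x9014 (little)
  opcode bits[15:12]=0x9: jnz/J
  imm: (w>>0)&0xfff=0x14 → #20
  target = base 0xcc02 + off 0x02 + 2 + imm 20 = 0xcc1a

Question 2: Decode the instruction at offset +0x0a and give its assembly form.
@+0a  little-endian(a0 1b) = 0x1ba0
  top 4b → 0x1 → add [RR]
  rd: (w>>8)&0xf=0xb → x11
  rs: (w>>4)&0xf=0xa → x10

add x11, x10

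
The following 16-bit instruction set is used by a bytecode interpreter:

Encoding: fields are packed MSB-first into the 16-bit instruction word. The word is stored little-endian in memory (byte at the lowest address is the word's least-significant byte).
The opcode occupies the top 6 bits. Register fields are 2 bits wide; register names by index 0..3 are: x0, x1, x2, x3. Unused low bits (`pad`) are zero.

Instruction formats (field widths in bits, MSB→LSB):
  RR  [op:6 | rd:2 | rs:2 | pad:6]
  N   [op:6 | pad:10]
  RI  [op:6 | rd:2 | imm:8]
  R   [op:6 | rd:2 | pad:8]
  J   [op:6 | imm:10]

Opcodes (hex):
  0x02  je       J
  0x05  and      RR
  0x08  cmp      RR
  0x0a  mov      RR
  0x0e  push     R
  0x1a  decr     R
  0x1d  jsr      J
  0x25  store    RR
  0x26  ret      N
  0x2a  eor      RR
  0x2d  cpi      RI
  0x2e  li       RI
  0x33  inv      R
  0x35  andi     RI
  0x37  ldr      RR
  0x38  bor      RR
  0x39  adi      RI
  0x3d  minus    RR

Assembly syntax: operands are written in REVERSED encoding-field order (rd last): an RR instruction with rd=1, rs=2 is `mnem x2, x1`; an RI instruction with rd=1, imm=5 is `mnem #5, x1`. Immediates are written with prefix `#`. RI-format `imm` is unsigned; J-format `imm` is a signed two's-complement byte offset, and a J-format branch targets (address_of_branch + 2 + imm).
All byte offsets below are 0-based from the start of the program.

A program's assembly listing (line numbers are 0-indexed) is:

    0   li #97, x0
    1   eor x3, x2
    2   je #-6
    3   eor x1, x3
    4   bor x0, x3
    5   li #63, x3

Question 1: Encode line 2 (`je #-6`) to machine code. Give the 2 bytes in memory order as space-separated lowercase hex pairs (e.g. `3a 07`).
2. je fields op=0x2:6|imm=-6:10 → word 0bfah → fa 0b

fa 0b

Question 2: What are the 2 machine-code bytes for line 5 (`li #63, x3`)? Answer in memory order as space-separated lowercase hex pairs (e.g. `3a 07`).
5. li fields op=0x2e:6|rd=3:2|imm=63:8 → word bb3fh → 3f bb

3f bb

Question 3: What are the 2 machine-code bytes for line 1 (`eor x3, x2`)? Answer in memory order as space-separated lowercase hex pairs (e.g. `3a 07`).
c0 aa

L1: eor op=0x2a:6|rd=2:2|rs=3:2|pad=0:6 ⇒ 0xaac0 ⇒ little c0 aa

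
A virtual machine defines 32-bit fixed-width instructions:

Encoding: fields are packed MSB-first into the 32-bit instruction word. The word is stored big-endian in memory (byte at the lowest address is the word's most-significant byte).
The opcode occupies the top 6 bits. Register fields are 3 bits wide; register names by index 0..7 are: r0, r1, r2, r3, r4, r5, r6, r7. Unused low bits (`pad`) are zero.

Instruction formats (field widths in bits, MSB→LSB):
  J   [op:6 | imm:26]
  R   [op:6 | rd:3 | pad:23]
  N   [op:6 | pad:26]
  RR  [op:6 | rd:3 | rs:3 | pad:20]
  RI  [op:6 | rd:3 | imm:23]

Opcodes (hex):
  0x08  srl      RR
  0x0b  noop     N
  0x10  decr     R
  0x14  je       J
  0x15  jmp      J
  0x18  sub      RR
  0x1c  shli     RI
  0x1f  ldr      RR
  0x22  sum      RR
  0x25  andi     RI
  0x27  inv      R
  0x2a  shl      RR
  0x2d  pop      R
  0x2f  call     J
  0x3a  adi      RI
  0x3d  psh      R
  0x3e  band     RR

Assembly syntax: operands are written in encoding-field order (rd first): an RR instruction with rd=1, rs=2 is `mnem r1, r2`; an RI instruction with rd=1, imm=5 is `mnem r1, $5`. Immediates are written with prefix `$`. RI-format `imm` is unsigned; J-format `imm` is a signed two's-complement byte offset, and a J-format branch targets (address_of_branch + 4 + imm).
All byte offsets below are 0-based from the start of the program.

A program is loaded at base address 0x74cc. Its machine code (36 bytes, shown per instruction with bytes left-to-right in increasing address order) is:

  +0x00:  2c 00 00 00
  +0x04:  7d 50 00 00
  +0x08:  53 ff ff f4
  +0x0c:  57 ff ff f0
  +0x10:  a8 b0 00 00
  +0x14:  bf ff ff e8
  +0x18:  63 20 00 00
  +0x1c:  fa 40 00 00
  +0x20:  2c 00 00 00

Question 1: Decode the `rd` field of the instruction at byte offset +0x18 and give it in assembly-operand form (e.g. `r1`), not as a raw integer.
off 0x18: read 63 20 00 00 as big → 0x63200000
  opcode bits[31:26]=0x18: sub/RR
  [25:23] rd=6 = r6
  [22:20] rs=2 = r2

r6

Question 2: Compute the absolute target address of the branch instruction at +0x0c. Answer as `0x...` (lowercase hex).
0x74cc

@+0c  big-endian(57 ff ff f0) = 0x57fffff0
  opcode bits[31:26]=0x15: jmp/J
  imm: (w>>0)&0x3ffffff=0x3fffff0 (s26→-16) → $-16
  target = base 0x74cc + off 0x0c + 4 + imm -16 = 0x74cc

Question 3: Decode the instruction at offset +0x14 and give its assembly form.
call $-24

off 0x14: read bf ff ff e8 as big → 0xbfffffe8
  top 6b → 0x2f → call [J]
  imm: (w>>0)&0x3ffffff=0x3ffffe8 (s26→-24) → $-24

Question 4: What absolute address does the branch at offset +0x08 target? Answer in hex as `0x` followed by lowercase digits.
0x74cc

+0x08: 53 ff ff f4 ⇒ word 0x53fffff4 (big)
  op=0x53fffff4>>26=0x14 ⇒ je (J)
  [25:0] imm=67108852 (s26→-12) = $-12
  target = base 0x74cc + off 0x08 + 4 + imm -12 = 0x74cc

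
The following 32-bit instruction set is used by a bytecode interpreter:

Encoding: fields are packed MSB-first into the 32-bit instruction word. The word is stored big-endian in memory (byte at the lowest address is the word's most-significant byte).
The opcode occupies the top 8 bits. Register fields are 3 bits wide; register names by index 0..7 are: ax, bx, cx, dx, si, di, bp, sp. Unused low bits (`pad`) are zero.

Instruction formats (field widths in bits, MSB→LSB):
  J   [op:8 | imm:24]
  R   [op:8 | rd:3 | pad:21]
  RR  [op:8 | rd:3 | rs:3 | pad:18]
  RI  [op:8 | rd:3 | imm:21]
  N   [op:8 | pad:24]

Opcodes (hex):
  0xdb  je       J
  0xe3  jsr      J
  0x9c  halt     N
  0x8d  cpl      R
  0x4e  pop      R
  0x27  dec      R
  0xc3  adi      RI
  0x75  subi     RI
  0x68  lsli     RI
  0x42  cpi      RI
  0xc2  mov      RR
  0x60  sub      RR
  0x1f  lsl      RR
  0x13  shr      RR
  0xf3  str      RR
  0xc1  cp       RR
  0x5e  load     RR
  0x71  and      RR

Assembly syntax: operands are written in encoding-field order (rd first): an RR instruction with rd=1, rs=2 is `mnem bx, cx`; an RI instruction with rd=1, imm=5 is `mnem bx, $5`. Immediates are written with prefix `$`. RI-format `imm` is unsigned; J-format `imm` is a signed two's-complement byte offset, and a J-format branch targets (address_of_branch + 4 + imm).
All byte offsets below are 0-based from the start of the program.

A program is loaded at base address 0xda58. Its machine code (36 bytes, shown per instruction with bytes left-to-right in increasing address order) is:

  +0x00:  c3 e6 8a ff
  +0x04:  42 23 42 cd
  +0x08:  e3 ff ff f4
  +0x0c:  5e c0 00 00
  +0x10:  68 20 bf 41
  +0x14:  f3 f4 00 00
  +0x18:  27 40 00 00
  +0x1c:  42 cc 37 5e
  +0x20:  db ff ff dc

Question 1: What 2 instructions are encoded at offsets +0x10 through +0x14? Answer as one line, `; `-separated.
lsli bx, $48961; str sp, di

off 0x10: read 68 20 bf 41 as big → 0x6820bf41
  op=0x6820bf41>>24=0x68 ⇒ lsli (RI)
  rd: (w>>21)&0x7=0x1 → bx
  imm: (w>>0)&0x1fffff=0xbf41 → $48961
off 0x14: read f3 f4 00 00 as big → 0xf3f40000
  op=0xf3f40000>>24=0xf3 ⇒ str (RR)
  rd: (w>>21)&0x7=0x7 → sp
  rs: (w>>18)&0x7=0x5 → di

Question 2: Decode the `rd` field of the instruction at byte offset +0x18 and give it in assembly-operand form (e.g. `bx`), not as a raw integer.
cx

[18] 27 40 00 00 → 0x27400000
  op=0x27400000>>24=0x27 ⇒ dec (R)
  rd: (w>>21)&0x7=0x2 → cx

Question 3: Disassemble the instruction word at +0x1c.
cpi bp, $800606

off 0x1c: read 42 cc 37 5e as big → 0x42cc375e
  op=0x42cc375e>>24=0x42 ⇒ cpi (RI)
  [23:21] rd=6 = bp
  [20:0] imm=800606 = $800606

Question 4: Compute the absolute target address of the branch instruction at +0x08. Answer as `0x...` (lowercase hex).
0xda58

@+08  big-endian(e3 ff ff f4) = 0xe3fffff4
  top 8b → 0xe3 → jsr [J]
  imm@[23:0]=0xfffff4 (s24→-12) ⇒ $-12
  target = base 0xda58 + off 0x08 + 4 + imm -12 = 0xda58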